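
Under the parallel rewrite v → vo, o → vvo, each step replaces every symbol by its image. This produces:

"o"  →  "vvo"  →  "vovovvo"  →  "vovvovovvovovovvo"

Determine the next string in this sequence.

Replace each of the 17 characters of vovvovovvovovovvo in place — vo vvo vo vo vvo vo vvo vo vo vvo vo vvo vo vvo vo vo vvo — and concatenate.

vovvovovovvovovvovovovvovovvovovvovovovvo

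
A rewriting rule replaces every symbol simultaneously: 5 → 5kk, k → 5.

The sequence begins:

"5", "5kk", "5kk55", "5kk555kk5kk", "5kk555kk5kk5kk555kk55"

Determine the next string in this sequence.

Applying the rule to each of the 21 symbols of 5kk555kk5kk5kk555kk55 gives the pieces 5kk 5 5 5kk 5kk 5kk 5 5 5kk 5 5 5kk 5 5 5kk 5kk 5kk 5 5 5kk 5kk, which concatenate to the answer.

5kk555kk5kk5kk555kk555kk555kk5kk5kk555kk5kk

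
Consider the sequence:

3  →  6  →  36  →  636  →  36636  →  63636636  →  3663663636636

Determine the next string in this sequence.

From term 3 onward, concatenate the second-to-last term with the last: 3·6 = 36, 6·36 = 636, …
So term 8 is 63636636·3663663636636.

636366363663663636636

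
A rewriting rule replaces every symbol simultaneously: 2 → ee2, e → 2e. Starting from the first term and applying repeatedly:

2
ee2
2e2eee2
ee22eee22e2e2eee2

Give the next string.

Rewriting the 17 symbols of ee22eee22e2e2eee2 one by one yields 2e 2e ee2 ee2 2e 2e 2e ee2 ee2 2e ee2 2e ee2 2e 2e 2e ee2; concatenated:

2e2eee2ee22e2e2eee2ee22eee22eee22e2e2eee2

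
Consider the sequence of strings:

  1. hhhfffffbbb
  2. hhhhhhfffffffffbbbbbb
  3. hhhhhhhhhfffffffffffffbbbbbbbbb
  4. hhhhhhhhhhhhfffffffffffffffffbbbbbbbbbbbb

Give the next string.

hhhhhhhhhhhhhhhfffffffffffffffffffffbbbbbbbbbbbbbbb

Each string has the form h^{3n} f^{4n+1} b^{3n} (n = 1, 2, …).
Setting n = 5 gives 15, 21, 15 characters in each block.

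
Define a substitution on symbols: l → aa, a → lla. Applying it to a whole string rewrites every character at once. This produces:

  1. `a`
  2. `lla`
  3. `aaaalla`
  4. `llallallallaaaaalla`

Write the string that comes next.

Replace each of the 19 characters of llallallallaaaaalla in place — aa aa lla aa aa lla aa aa lla aa aa lla lla lla lla lla aa aa lla — and concatenate.

aaaallaaaaallaaaaallaaaaallallallallallaaaaalla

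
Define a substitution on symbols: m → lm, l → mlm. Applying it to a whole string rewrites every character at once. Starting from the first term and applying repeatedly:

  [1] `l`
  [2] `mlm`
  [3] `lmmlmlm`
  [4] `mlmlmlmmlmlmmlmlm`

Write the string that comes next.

lmmlmlmmlmlmmlmlmlmmlmlmmlmlmlmmlmlmmlmlm

Applying the rule to each of the 17 symbols of mlmlmlmmlmlmmlmlm gives the pieces lm mlm lm mlm lm mlm lm lm mlm lm mlm lm lm mlm lm mlm lm, which concatenate to the answer.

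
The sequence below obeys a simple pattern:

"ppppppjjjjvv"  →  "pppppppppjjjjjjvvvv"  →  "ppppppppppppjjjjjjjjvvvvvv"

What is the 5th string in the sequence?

Reading off run lengths: p runs 6, 9, 12; j runs 4, 6, 8; v runs 2, 4, 6 — each is linear in n (n = 1, 2, …).
At n = 5 the blocks have lengths 18, 12, 10.

ppppppppppppppppppjjjjjjjjjjjjvvvvvvvvvv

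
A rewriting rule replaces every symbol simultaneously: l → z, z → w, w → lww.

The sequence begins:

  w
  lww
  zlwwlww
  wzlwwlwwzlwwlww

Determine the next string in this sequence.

φ(wzlwwlwwzlwwlww) expands symbol-by-symbol to lww w z lww lww z lww lww w z lww lww z lww lww; joining the 15 pieces gives the next term.

lwwwzlwwlwwzlwwlwwwzlwwlwwzlwwlww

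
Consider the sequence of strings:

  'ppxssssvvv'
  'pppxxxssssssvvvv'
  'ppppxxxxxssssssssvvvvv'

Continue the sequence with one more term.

pppppxxxxxxxssssssssssvvvvvv

The n-th term is n+1 p's then 2n-1 x's then 2n+2 s's then n+2 v's (n = 1, 2, …).
For the next term, n = 4, so the run lengths are 5, 7, 10, 6.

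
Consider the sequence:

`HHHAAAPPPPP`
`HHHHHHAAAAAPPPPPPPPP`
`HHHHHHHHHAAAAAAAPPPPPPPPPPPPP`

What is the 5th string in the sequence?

HHHHHHHHHHHHHHHAAAAAAAAAAAPPPPPPPPPPPPPPPPPPPPP

Each string has the form H^{3n} A^{2n+1} P^{4n+1} (n = 1, 2, …).
Setting n = 5 gives 15, 11, 21 characters in each block.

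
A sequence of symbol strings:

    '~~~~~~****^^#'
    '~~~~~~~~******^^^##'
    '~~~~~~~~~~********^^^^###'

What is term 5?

~~~~~~~~~~~~~~************^^^^^^#####

The n-th term is 2n+2 ~'s then 2n *'s then n ^'s then n-1 #'s, where the shown terms are n = 2, 3, 4.
At n = 6 the blocks have lengths 14, 12, 6, 5.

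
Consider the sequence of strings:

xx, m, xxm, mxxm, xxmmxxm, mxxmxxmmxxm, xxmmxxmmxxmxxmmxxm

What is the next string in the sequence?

From term 3 onward, concatenate the second-to-last term with the last: xx·m = xxm, m·xxm = mxxm, …
So term 8 is mxxmxxmmxxm·xxmmxxmmxxmxxmmxxm.

mxxmxxmmxxmxxmmxxmmxxmxxmmxxm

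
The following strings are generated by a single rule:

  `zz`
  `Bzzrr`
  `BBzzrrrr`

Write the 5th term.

Every step adds B to the front and rr to the end of the previous string.
From BBzzrrrr, 2 further steps: BBzzrrrr → BBBzzrrrrrr → (answer).

BBBBzzrrrrrrrr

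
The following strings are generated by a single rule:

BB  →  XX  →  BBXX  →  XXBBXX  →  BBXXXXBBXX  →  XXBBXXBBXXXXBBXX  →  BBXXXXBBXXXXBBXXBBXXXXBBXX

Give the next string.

Each term (from the third on) is the two preceding terms concatenated in order: term 3 = BB·XX = BBXX.
The next term joins XXBBXXBBXXXXBBXX and BBXXXXBBXXXXBBXXBBXXXXBBXX.

XXBBXXBBXXXXBBXXBBXXXXBBXXXXBBXXBBXXXXBBXX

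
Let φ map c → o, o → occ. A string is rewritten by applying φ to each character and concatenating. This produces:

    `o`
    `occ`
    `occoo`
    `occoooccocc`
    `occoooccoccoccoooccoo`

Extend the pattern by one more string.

Applying the rule to each of the 21 symbols of occoooccoccoccoooccoo gives the pieces occ o o occ occ occ o o occ o o occ o o occ occ occ o o occ occ, which concatenate to the answer.

occoooccoccoccoooccoooccoooccoccoccoooccocc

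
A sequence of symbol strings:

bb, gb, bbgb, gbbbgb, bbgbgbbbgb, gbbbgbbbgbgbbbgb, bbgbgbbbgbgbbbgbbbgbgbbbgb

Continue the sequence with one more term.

gbbbgbbbgbgbbbgbbbgbgbbbgbgbbbgbbbgbgbbbgb

This is a Fibonacci-style word recurrence s(k) = s(k−2)·s(k−1): e.g. bb·gb = bbgb.
So term 8 is gbbbgbbbgbgbbbgb·bbgbgbbbgbgbbbgbbbgbgbbbgb.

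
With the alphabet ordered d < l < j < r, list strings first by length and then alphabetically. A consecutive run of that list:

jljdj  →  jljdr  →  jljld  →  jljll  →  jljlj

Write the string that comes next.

The successor of jljlj increments the rightmost position that isn't already r and resets every position after it to d.

jljlr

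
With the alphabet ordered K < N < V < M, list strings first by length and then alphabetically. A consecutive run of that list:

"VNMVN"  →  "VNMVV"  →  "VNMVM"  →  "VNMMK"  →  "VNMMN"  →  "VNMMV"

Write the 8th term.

Stepping forward 2 times from VNMMV: VNMMV → VNMMM, then the target.

VVKKK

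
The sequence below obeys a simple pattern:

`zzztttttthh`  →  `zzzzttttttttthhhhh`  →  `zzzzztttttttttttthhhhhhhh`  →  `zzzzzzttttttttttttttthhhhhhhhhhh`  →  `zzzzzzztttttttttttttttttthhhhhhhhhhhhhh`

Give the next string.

zzzzzzzzttttttttttttttttttttthhhhhhhhhhhhhhhhh

Reading off run lengths: z runs 3, 4, 5, 6, 7; t runs 6, 9, 12, 15, 18; h runs 2, 5, 8, 11, 14 — each is linear in n (n = 1, 2, …).
Setting n = 6 gives 8, 21, 17 characters in each block.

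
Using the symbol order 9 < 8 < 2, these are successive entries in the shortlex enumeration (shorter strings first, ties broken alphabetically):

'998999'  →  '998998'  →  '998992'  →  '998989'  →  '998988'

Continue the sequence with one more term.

The successor of 998988 increments the rightmost position that isn't already 2 and resets every position after it to 9.

998982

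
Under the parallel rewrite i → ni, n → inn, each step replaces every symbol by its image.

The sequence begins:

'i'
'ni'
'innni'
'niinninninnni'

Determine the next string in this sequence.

innniniinninnniinninnniinninninnni

φ(niinninninnni) expands symbol-by-symbol to inn ni ni inn inn ni inn inn ni inn inn inn ni; joining the 13 pieces gives the next term.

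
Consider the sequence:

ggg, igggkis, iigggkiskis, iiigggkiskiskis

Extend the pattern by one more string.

Every step adds i to the front and kis to the end of the previous string.
Applying this once more to iiigggkiskiskis:

iiiigggkiskiskiskis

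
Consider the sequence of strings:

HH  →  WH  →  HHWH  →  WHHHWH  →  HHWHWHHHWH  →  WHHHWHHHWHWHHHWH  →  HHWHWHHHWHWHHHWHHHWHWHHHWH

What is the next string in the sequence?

This is a Fibonacci-style word recurrence s(k) = s(k−2)·s(k−1): e.g. HH·WH = HHWH.
Continuing: WHHHWHHHWHWHHHWH · HHWHWHHHWHWHHHWHHHWHWHHHWH gives term 8.

WHHHWHHHWHWHHHWHHHWHWHHHWHWHHHWHHHWHWHHHWH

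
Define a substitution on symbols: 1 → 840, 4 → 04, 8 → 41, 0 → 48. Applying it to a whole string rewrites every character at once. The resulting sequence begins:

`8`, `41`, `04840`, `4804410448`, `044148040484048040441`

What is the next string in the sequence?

Replace each of the 21 characters of 044148040484048040441 in place — 48 04 04 840 04 41 48 04 48 04 41 04 48 04 41 48 04 48 04 04 840 — and concatenate.

48040484004414804480441044804414804480404840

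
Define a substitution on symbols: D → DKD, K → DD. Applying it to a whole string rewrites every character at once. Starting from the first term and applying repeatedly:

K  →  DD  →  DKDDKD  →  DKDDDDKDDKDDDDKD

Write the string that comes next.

DKDDDDKDDKDDKDDKDDDDKDDKDDDDKDDKDDKDDKDDDDKD

Replace each of the 16 characters of DKDDDDKDDKDDDDKD in place — DKD DD DKD DKD DKD DKD DD DKD DKD DD DKD DKD DKD DKD DD DKD — and concatenate.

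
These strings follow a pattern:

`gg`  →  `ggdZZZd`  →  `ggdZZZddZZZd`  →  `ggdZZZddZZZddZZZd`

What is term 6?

ggdZZZddZZZddZZZddZZZddZZZd

Every step adds dZZZd to the end: s(k+1) = s(k)·dZZZd.
From ggdZZZddZZZddZZZd, 2 further steps: ggdZZZddZZZddZZZd → ggdZZZddZZZddZZZddZZZd → (answer).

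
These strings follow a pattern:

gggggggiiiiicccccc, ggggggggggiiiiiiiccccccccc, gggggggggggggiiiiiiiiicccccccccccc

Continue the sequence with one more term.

ggggggggggggggggiiiiiiiiiiiccccccccccccccc

Each string has the form g^{3n+1} i^{2n+1} c^{3n}, where the shown terms are n = 2, 3, 4.
For the next term, n = 5, so the run lengths are 16, 11, 15.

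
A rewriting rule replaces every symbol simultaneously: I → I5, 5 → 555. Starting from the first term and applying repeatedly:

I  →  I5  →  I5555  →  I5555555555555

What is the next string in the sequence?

φ(I5555555555555) expands symbol-by-symbol to I5 555 555 555 555 555 555 555 555 555 555 555 555 555; joining the 14 pieces gives the next term.

I5555555555555555555555555555555555555555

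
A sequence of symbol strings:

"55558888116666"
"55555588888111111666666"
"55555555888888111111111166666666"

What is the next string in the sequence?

55555555558888888111111111111116666666666

The n-th term is 2n+2 5's then n+3 8's then 4n-2 1's then 2n+2 6's (n = 1, 2, …).
Setting n = 4 gives 10, 7, 14, 10 characters in each block.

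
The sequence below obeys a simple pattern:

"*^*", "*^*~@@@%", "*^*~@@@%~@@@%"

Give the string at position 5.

Every step adds ~@@@% to the end: s(k+1) = s(k)·~@@@%.
From *^*~@@@%~@@@%, 2 further steps: *^*~@@@%~@@@% → *^*~@@@%~@@@%~@@@% → (answer).

*^*~@@@%~@@@%~@@@%~@@@%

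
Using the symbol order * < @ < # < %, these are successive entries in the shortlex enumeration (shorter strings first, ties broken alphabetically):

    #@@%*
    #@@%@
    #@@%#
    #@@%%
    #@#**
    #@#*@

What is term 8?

Stepping forward 2 times from #@#*@: #@#*@ → #@#*#, then the target.

#@#*%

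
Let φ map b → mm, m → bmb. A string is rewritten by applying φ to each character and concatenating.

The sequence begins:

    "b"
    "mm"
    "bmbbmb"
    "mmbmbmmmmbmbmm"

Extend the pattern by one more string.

Rewriting the 14 symbols of mmbmbmmmmbmbmm one by one yields bmb bmb mm bmb mm bmb bmb bmb bmb mm bmb mm bmb bmb; concatenated:

bmbbmbmmbmbmmbmbbmbbmbbmbmmbmbmmbmbbmb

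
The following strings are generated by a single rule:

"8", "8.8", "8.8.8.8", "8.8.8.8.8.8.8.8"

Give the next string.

8.8.8.8.8.8.8.8.8.8.8.8.8.8.8.8

Each string is two copies of the previous one joined by '.'.
So the next term is two copies of 8.8.8.8.8.8.8.8 with '.' between the halves.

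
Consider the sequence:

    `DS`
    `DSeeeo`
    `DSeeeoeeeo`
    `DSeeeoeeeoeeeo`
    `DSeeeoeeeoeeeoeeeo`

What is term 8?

The strings grow by a fixed suffix eeeo each time.
From DSeeeoeeeoeeeoeeeo, 3 further steps: DSeeeoeeeoeeeoeeeo → DSeeeoeeeoeeeoeeeoeeeo → DSeeeoeeeoeeeoeeeoeeeoeeeo → (answer).

DSeeeoeeeoeeeoeeeoeeeoeeeoeeeo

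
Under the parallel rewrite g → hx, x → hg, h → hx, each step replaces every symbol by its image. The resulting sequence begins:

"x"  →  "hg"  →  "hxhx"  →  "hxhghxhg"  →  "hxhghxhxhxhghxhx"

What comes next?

Applying the rule to each of the 16 symbols of hxhghxhxhxhghxhx gives the pieces hx hg hx hx hx hg hx hg hx hg hx hx hx hg hx hg, which concatenate to the answer.

hxhghxhxhxhghxhghxhghxhxhxhghxhg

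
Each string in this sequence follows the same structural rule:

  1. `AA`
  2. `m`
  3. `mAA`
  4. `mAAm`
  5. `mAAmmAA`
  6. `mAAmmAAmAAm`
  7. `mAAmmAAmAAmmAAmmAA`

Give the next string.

mAAmmAAmAAmmAAmmAAmAAmmAAmAAm

This is a Fibonacci-style word recurrence s(k) = s(k−1)·s(k−2): e.g. m·AA = mAA.
The next term joins mAAmmAAmAAmmAAmmAA and mAAmmAAmAAm.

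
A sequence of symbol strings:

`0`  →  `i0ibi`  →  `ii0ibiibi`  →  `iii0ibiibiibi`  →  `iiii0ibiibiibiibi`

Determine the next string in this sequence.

Every step adds i to the front and ibi to the end of the previous string.
Applying this once more to iiii0ibiibiibiibi:

iiiii0ibiibiibiibiibi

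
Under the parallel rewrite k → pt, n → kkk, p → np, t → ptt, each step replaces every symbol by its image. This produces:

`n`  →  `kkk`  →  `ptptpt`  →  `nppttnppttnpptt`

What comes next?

Replace each of the 15 characters of nppttnppttnpptt in place — kkk np np ptt ptt kkk np np ptt ptt kkk np np ptt ptt — and concatenate.

kkknpnppttpttkkknpnppttpttkkknpnppttptt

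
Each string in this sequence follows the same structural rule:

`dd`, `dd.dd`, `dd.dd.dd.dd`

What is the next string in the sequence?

Every step duplicates the string with '.' between the halves.
So the next term is two copies of dd.dd.dd.dd with '.' between the halves.

dd.dd.dd.dd.dd.dd.dd.dd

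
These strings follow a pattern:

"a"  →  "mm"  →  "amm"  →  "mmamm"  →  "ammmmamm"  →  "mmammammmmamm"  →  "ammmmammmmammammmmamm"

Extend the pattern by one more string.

mmammammmmammammmmammmmammammmmamm

This is a Fibonacci-style word recurrence s(k) = s(k−2)·s(k−1): e.g. a·mm = amm.
The next term joins mmammammmmamm and ammmmammmmammammmmamm.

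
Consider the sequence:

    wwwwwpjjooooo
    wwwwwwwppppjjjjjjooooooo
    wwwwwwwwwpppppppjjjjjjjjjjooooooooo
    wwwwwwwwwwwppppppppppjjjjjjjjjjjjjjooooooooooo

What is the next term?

Each string has the form w^{2n+3} p^{3n-2} j^{4n-2} o^{2n+3} (n = 1, 2, …).
At n = 5 the blocks have lengths 13, 13, 18, 13.

wwwwwwwwwwwwwpppppppppppppjjjjjjjjjjjjjjjjjjooooooooooooo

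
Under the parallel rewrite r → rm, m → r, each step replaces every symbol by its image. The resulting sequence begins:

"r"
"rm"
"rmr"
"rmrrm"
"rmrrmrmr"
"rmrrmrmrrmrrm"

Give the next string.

Replace each of the 13 characters of rmrrmrmrrmrrm in place — rm r rm rm r rm r rm rm r rm rm r — and concatenate.

rmrrmrmrrmrrmrmrrmrmr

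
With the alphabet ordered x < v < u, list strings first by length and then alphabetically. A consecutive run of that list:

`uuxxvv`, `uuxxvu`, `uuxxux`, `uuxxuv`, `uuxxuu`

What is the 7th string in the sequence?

Advancing 2 positions from uuxxuu through uuxxuu → uuxvxx reaches term 7.

uuxvxv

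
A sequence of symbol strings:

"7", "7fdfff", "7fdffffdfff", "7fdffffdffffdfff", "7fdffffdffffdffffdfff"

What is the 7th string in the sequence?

7fdffffdffffdffffdffffdffffdfff

Every step adds fdfff to the end: s(k+1) = s(k)·fdfff.
From 7fdffffdffffdffffdfff, 2 further steps: 7fdffffdffffdffffdfff → 7fdffffdffffdffffdffffdfff → (answer).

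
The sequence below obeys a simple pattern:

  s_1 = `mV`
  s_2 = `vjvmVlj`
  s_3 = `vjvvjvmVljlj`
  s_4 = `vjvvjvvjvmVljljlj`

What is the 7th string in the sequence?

Each term wraps the previous one in vjv on the left and lj on the right.
From vjvvjvvjvmVljljlj, 3 further steps: vjvvjvvjvmVljljlj → vjvvjvvjvvjvmVljljljlj → vjvvjvvjvvjvvjvmVljljljljlj → (answer).

vjvvjvvjvvjvvjvvjvmVljljljljljlj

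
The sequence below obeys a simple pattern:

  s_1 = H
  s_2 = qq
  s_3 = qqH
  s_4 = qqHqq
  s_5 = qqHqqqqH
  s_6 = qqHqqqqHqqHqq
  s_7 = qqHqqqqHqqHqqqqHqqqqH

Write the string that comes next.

qqHqqqqHqqHqqqqHqqqqHqqHqqqqHqqHqq

From term 3 onward, concatenate the last term with the second-to-last: qq·H = qqH, qqH·qq = qqHqq, …
So term 8 is qqHqqqqHqqHqqqqHqqqqH·qqHqqqqHqqHqq.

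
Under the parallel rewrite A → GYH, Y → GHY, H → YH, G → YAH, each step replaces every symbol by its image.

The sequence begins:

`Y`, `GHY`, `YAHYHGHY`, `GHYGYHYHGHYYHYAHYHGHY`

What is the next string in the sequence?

Rewriting the 21 symbols of GHYGYHYHGHYYHYAHYHGHY one by one yields YAH YH GHY YAH GHY YH GHY YH YAH YH GHY GHY YH GHY GYH YH GHY YH YAH YH GHY; concatenated:

YAHYHGHYYAHGHYYHGHYYHYAHYHGHYGHYYHGHYGYHYHGHYYHYAHYHGHY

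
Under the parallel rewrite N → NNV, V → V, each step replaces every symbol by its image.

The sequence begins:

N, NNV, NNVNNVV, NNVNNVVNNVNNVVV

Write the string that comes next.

NNVNNVVNNVNNVVVNNVNNVVNNVNNVVVV

Replace each of the 15 characters of NNVNNVVNNVNNVVV in place — NNV NNV V NNV NNV V V NNV NNV V NNV NNV V V V — and concatenate.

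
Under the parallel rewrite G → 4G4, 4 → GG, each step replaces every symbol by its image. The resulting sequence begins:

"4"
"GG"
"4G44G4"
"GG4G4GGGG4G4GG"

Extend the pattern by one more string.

Rewriting the 14 symbols of GG4G4GGGG4G4GG one by one yields 4G4 4G4 GG 4G4 GG 4G4 4G4 4G4 4G4 GG 4G4 GG 4G4 4G4; concatenated:

4G44G4GG4G4GG4G44G44G44G4GG4G4GG4G44G4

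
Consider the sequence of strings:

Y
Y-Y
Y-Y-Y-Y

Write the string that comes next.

Each string is two copies of the previous one joined by '-'.
So the next term is two copies of Y-Y-Y-Y with '-' between the halves.

Y-Y-Y-Y-Y-Y-Y-Y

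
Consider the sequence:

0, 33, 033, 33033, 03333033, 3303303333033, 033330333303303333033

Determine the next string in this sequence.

3303303333033033330333303303333033

From term 3 onward, concatenate the second-to-last term with the last: 0·33 = 033, 33·033 = 33033, …
Continuing: 3303303333033 · 033330333303303333033 gives term 8.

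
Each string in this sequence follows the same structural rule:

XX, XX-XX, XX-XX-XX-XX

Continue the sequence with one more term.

s(k+1) = s(k)·-·s(k) — each term doubles the last with '-' between the halves.
Doubling XX-XX-XX-XX with '-' between the halves:

XX-XX-XX-XX-XX-XX-XX-XX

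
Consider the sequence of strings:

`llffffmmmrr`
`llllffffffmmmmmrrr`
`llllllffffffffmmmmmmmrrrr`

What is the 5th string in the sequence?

Term n consists of 2n l's, followed by 2n+2 f's, followed by 2n+1 m's, followed by n+1 r's (n = 1, 2, …).
For term 5, n = 5, so the run lengths are 10, 12, 11, 6.

llllllllllffffffffffffmmmmmmmmmmmrrrrrr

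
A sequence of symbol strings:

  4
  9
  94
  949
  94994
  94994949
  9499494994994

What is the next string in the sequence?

This is a Fibonacci-style word recurrence s(k) = s(k−1)·s(k−2): e.g. 9·4 = 94.
So term 8 is 9499494994994·94994949.

949949499499494994949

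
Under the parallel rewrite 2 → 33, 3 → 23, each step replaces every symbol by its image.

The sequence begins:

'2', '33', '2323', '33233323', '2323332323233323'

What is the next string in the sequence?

Rewriting the 16 symbols of 2323332323233323 one by one yields 33 23 33 23 23 23 33 23 33 23 33 23 23 23 33 23; concatenated:

33233323232333233323332323233323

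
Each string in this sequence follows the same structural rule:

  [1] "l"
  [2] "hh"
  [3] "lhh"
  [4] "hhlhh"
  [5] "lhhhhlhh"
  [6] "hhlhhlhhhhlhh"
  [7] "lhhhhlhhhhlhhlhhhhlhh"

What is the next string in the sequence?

This is a Fibonacci-style word recurrence s(k) = s(k−2)·s(k−1): e.g. l·hh = lhh.
So term 8 is hhlhhlhhhhlhh·lhhhhlhhhhlhhlhhhhlhh.

hhlhhlhhhhlhhlhhhhlhhhhlhhlhhhhlhh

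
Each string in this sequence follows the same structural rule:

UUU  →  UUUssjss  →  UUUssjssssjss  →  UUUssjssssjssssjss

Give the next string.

Every step adds ssjss to the end: s(k+1) = s(k)·ssjss.
One more step from UUUssjssssjssssjss gives the answer.

UUUssjssssjssssjssssjss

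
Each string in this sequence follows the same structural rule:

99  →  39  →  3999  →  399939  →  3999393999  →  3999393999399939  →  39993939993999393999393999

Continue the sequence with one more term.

399939399939993939993939993999393999399939

Each term (from the third on) is the previous term followed by the one before it: term 3 = 39·99 = 3999.
Continuing: 39993939993999393999393999 · 3999393999399939 gives term 8.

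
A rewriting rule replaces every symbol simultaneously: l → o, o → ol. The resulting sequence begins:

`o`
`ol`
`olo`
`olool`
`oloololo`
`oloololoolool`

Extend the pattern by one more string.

oloololooloololoololo

Applying the rule to each of the 13 symbols of oloololoolool gives the pieces ol o ol ol o ol o ol ol o ol ol o, which concatenate to the answer.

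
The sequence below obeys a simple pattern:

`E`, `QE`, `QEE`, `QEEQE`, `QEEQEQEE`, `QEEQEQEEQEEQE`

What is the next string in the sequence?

Each term (from the third on) is the previous term followed by the one before it: term 3 = QE·E = QEE.
So term 7 is QEEQEQEEQEEQE·QEEQEQEE.

QEEQEQEEQEEQEQEEQEQEE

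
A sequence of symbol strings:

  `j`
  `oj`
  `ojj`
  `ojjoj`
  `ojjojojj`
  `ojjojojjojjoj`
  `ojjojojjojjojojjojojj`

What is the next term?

ojjojojjojjojojjojojjojjojojjojjoj

This is a Fibonacci-style word recurrence s(k) = s(k−1)·s(k−2): e.g. oj·j = ojj.
The next term joins ojjojojjojjojojjojojj and ojjojojjojjoj.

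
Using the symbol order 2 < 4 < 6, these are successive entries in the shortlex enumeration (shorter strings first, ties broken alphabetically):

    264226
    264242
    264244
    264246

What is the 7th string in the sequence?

Stepping forward 3 times from 264246: 264246 → 264262 → 264264, then the target.

264266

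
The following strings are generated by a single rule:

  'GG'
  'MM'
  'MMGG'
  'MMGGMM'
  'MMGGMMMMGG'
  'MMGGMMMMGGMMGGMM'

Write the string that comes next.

MMGGMMMMGGMMGGMMMMGGMMMMGG

This is a Fibonacci-style word recurrence s(k) = s(k−1)·s(k−2): e.g. MM·GG = MMGG.
Continuing: MMGGMMMMGGMMGGMM · MMGGMMMMGG gives term 7.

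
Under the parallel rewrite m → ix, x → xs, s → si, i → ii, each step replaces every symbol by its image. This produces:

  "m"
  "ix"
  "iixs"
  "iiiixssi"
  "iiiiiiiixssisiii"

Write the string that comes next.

iiiiiiiiiiiiiiiixssisiiisiiiiiii

Replace each of the 16 characters of iiiiiiiixssisiii in place — ii ii ii ii ii ii ii ii xs si si ii si ii ii ii — and concatenate.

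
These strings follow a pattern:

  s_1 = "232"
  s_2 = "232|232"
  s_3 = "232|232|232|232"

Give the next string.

Every step duplicates the string with '|' between the halves.
Doubling 232|232|232|232 with '|' between the halves:

232|232|232|232|232|232|232|232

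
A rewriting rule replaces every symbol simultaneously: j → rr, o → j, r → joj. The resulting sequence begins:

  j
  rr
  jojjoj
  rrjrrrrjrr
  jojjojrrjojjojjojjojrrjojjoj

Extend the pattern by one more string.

rrjrrrrjrrjojjojrrjrrrrjrrrrjrrrrjrrjojjojrrjrrrrjrr

Applying the rule to each of the 28 symbols of jojjojrrjojjojjojjojrrjojjoj gives the pieces rr j rr rr j rr joj joj rr j rr rr j rr rr j rr rr j rr joj joj rr j rr rr j rr, which concatenate to the answer.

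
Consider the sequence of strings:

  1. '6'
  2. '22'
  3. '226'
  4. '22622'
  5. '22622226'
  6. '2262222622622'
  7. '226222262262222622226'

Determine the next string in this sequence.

2262222622622226222262262222622622

From term 3 onward, concatenate the last term with the second-to-last: 22·6 = 226, 226·22 = 22622, …
Continuing: 226222262262222622226 · 2262222622622 gives term 8.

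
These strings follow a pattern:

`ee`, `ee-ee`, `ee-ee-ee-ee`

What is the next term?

Each string is two copies of the previous one joined by '-'.
So the next term is two copies of ee-ee-ee-ee with '-' between the halves.

ee-ee-ee-ee-ee-ee-ee-ee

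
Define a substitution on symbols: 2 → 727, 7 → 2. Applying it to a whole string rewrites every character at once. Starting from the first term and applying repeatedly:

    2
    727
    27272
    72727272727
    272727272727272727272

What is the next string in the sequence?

7272727272727272727272727272727272727272727

Replace each of the 21 characters of 272727272727272727272 in place — 727 2 727 2 727 2 727 2 727 2 727 2 727 2 727 2 727 2 727 2 727 — and concatenate.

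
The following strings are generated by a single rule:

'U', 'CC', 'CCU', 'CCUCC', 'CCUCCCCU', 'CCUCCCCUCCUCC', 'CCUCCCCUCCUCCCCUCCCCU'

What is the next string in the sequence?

CCUCCCCUCCUCCCCUCCCCUCCUCCCCUCCUCC

From term 3 onward, concatenate the last term with the second-to-last: CC·U = CCU, CCU·CC = CCUCC, …
The next term joins CCUCCCCUCCUCCCCUCCCCU and CCUCCCCUCCUCC.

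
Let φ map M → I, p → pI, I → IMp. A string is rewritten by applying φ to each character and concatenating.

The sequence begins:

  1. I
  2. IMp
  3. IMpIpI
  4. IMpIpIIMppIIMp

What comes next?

Replace each of the 14 characters of IMpIpIIMppIIMp in place — IMp I pI IMp pI IMp IMp I pI pI IMp IMp I pI — and concatenate.

IMpIpIIMppIIMpIMpIpIpIIMpIMpIpI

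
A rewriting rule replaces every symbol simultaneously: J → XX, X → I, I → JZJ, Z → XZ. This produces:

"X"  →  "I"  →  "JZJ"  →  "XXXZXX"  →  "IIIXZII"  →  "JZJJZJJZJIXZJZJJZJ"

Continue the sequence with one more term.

Rewriting the 18 symbols of JZJJZJJZJIXZJZJJZJ one by one yields XX XZ XX XX XZ XX XX XZ XX JZJ I XZ XX XZ XX XX XZ XX; concatenated:

XXXZXXXXXZXXXXXZXXJZJIXZXXXZXXXXXZXX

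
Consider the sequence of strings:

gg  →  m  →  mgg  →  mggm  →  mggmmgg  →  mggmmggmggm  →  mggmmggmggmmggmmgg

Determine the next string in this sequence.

mggmmggmggmmggmmggmggmmggmggm

Each term (from the third on) is the previous term followed by the one before it: term 3 = m·gg = mgg.
So term 8 is mggmmggmggmmggmmgg·mggmmggmggm.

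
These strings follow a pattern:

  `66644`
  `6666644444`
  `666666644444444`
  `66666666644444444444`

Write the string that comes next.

6666666666644444444444444

Reading off run lengths: 6 runs 3, 5, 7, 9; 4 runs 2, 5, 8, 11 — each is linear in n (n = 1, 2, …).
At n = 5 the blocks have lengths 11, 14.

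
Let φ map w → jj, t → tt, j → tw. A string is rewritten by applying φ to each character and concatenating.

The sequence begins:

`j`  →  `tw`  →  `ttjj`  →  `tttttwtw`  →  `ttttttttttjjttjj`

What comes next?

Replace each of the 16 characters of ttttttttttjjttjj in place — tt tt tt tt tt tt tt tt tt tt tw tw tt tt tw tw — and concatenate.

tttttttttttttttttttttwtwtttttwtw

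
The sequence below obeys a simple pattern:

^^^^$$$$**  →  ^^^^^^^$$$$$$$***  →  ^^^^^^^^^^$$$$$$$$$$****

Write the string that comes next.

^^^^^^^^^^^^^$$$$$$$$$$$$$*****

Each string has the form ^^{3n+1} $^{3n+1} *^{n+1} (n = 1, 2, …).
Setting n = 4 gives 13, 13, 5 characters in each block.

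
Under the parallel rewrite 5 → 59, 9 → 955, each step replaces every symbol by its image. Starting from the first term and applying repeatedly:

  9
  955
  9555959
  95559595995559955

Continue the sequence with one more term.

Replace each of the 17 characters of 95559595995559955 in place — 955 59 59 59 955 59 955 59 955 955 59 59 59 955 955 59 59 — and concatenate.

95559595995559955599559555959599559555959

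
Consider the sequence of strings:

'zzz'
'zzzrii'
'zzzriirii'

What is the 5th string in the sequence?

zzzriiriiriirii

Each term is the previous one with rii appended.
From zzzriirii, 2 further steps: zzzriirii → zzzriiriirii → (answer).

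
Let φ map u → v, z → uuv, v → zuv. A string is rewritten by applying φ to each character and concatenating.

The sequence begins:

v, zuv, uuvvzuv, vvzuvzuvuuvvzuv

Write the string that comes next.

φ(vvzuvzuvuuvvzuv) expands symbol-by-symbol to zuv zuv uuv v zuv uuv v zuv v v zuv zuv uuv v zuv; joining the 15 pieces gives the next term.

zuvzuvuuvvzuvuuvvzuvvvzuvzuvuuvvzuv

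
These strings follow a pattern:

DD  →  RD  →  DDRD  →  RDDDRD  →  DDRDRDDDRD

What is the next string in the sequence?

RDDDRDDDRDRDDDRD

Each term (from the third on) is the two preceding terms concatenated in order: term 3 = DD·RD = DDRD.
Continuing: RDDDRD · DDRDRDDDRD gives term 6.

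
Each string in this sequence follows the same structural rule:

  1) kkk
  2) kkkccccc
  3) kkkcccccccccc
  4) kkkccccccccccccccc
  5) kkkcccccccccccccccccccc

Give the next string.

The strings grow by a fixed suffix ccccc each time.
So the next term is kkkcccccccccccccccccccc·ccccc.

kkkccccccccccccccccccccccccc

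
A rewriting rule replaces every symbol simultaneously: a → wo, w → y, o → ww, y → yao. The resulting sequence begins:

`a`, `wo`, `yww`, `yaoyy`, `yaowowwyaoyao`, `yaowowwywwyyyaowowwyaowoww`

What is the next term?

Rewriting the 26 symbols of yaowowwywwyyyaowowwyaowoww one by one yields yao wo ww y ww y y yao y y yao yao yao wo ww y ww y y yao wo ww y ww y y; concatenated:

yaowowwywwyyyaoyyyaoyaoyaowowwywwyyyaowowwywwyy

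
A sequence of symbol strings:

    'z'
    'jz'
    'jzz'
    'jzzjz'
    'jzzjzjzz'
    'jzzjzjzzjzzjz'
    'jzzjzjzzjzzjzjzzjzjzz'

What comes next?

Each term (from the third on) is the previous term followed by the one before it: term 3 = jz·z = jzz.
The next term joins jzzjzjzzjzzjzjzzjzjzz and jzzjzjzzjzzjz.

jzzjzjzzjzzjzjzzjzjzzjzzjzjzzjzzjz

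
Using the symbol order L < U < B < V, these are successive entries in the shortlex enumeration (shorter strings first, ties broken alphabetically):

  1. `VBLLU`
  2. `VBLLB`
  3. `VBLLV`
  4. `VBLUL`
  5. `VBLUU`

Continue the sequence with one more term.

Find the rightmost character of VBLUU below V, bump it to the next letter, and reset everything to its right to L.

VBLUB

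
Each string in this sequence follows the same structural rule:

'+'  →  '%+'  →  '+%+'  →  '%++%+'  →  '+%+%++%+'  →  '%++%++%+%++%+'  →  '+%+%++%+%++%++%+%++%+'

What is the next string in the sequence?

%++%++%+%++%++%+%++%+%++%++%+%++%+

Each term (from the third on) is the two preceding terms concatenated in order: term 3 = +·%+ = +%+.
The next term joins %++%++%+%++%+ and +%+%++%+%++%++%+%++%+.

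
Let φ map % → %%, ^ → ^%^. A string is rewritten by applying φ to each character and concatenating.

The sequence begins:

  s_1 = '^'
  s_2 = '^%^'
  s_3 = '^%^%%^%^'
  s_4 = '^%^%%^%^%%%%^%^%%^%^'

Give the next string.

Rewriting the 20 symbols of ^%^%%^%^%%%%^%^%%^%^ one by one yields ^%^ %% ^%^ %% %% ^%^ %% ^%^ %% %% %% %% ^%^ %% ^%^ %% %% ^%^ %% ^%^; concatenated:

^%^%%^%^%%%%^%^%%^%^%%%%%%%%^%^%%^%^%%%%^%^%%^%^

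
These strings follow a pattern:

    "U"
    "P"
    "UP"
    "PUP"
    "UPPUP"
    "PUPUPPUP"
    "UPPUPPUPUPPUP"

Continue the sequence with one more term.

From term 3 onward, concatenate the second-to-last term with the last: U·P = UP, P·UP = PUP, …
So term 8 is PUPUPPUP·UPPUPPUPUPPUP.

PUPUPPUPUPPUPPUPUPPUP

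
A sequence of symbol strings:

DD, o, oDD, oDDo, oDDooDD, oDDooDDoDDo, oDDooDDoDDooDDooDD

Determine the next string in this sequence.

Each term (from the third on) is the previous term followed by the one before it: term 3 = o·DD = oDD.
So term 8 is oDDooDDoDDooDDooDD·oDDooDDoDDo.

oDDooDDoDDooDDooDDoDDooDDoDDo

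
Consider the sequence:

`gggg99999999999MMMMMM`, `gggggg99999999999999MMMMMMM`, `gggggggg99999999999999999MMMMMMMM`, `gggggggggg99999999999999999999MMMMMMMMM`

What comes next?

Each string has the form g^{2n-2} 9^{3n+2} M^{n+3}, where the shown terms are n = 3, 4, 5, 6.
At n = 7 the blocks have lengths 12, 23, 10.

gggggggggggg99999999999999999999999MMMMMMMMMM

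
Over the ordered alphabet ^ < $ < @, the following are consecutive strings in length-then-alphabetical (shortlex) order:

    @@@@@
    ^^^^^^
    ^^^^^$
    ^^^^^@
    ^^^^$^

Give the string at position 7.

Continuing the enumeration 2 steps past ^^^^$^: ^^^^$^ → ^^^^$$ → (answer).

^^^^$@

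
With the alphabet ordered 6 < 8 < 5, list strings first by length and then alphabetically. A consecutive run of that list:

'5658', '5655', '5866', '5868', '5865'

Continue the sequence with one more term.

Treat 5865 as a base-3 numeral over the given alphabet and add one, carrying through any trailing 5's.

5886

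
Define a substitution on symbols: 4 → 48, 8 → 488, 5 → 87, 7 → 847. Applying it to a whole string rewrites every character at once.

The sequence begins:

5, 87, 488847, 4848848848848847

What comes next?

484884848848848488488484884884848848848847

Replace each of the 16 characters of 4848848848848847 in place — 48 488 48 488 488 48 488 488 48 488 488 48 488 488 48 847 — and concatenate.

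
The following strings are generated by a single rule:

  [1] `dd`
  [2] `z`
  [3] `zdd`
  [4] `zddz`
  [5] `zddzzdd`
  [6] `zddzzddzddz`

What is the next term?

zddzzddzddzzddzzdd

From term 3 onward, concatenate the last term with the second-to-last: z·dd = zdd, zdd·z = zddz, …
So term 7 is zddzzddzddz·zddzzdd.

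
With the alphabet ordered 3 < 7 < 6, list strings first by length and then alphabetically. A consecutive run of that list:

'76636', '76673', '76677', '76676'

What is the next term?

76663

Treat 76676 as a base-3 numeral over the given alphabet and add one, carrying through any trailing 6's.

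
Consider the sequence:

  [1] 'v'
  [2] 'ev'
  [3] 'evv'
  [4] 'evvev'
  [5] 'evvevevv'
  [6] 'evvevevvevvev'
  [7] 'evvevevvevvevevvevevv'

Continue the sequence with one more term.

From term 3 onward, concatenate the last term with the second-to-last: ev·v = evv, evv·ev = evvev, …
Continuing: evvevevvevvevevvevevv · evvevevvevvev gives term 8.

evvevevvevvevevvevevvevvevevvevvev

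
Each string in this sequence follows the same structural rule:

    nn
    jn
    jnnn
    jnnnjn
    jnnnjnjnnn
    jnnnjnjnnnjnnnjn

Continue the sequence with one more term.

From term 3 onward, concatenate the last term with the second-to-last: jn·nn = jnnn, jnnn·jn = jnnnjn, …
Continuing: jnnnjnjnnnjnnnjn · jnnnjnjnnn gives term 7.

jnnnjnjnnnjnnnjnjnnnjnjnnn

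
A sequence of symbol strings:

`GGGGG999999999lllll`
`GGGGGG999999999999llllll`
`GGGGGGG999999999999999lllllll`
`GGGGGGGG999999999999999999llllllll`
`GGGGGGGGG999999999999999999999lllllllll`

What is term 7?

The n-th term is n+3 G's then 3n+3 9's then n+3 l's, where the shown terms are n = 2, 3, 4, 5, 6.
At n = 8 the blocks have lengths 11, 27, 11.

GGGGGGGGGGG999999999999999999999999999lllllllllll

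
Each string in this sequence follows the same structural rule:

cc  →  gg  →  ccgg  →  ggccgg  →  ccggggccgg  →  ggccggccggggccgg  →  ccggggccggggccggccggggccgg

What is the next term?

This is a Fibonacci-style word recurrence s(k) = s(k−2)·s(k−1): e.g. cc·gg = ccgg.
So term 8 is ggccggccggggccgg·ccggggccggggccggccggggccgg.

ggccggccggggccggccggggccggggccggccggggccgg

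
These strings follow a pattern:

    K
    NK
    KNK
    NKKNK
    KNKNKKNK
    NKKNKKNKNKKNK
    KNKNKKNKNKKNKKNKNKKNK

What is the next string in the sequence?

From term 3 onward, concatenate the second-to-last term with the last: K·NK = KNK, NK·KNK = NKKNK, …
Continuing: NKKNKKNKNKKNK · KNKNKKNKNKKNKKNKNKKNK gives term 8.

NKKNKKNKNKKNKKNKNKKNKNKKNKKNKNKKNK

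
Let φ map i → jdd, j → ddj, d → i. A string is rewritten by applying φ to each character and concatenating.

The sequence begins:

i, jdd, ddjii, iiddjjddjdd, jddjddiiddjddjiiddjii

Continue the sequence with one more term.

ddjiiddjiijddjddiiddjiiddjjddjddiiddjjddjdd

Replace each of the 21 characters of jddjddiiddjddjiiddjii in place — ddj i i ddj i i jdd jdd i i ddj i i ddj jdd jdd i i ddj jdd jdd — and concatenate.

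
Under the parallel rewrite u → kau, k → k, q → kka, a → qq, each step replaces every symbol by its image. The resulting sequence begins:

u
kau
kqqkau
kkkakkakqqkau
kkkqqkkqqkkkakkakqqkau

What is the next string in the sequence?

Applying the rule to each of the 22 symbols of kkkqqkkqqkkkakkakqqkau gives the pieces k k k kka kka k k kka kka k k k qq k k qq k kka kka k qq kau, which concatenate to the answer.

kkkkkakkakkkkakkakkkqqkkqqkkkakkakqqkau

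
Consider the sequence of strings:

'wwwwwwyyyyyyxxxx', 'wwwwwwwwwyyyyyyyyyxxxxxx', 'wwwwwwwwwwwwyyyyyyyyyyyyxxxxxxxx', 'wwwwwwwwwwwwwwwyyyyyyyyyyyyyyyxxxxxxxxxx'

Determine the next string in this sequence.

wwwwwwwwwwwwwwwwwwyyyyyyyyyyyyyyyyyyxxxxxxxxxxxx

Term n consists of 3n w's, followed by 3n y's, followed by 2n x's, where the shown terms are n = 2, 3, 4, 5.
At n = 6 the blocks have lengths 18, 18, 12.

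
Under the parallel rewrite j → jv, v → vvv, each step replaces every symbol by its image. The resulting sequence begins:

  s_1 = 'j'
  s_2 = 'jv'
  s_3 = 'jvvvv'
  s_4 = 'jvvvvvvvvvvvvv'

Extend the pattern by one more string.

jvvvvvvvvvvvvvvvvvvvvvvvvvvvvvvvvvvvvvvvv

Applying the rule to each of the 14 symbols of jvvvvvvvvvvvvv gives the pieces jv vvv vvv vvv vvv vvv vvv vvv vvv vvv vvv vvv vvv vvv, which concatenate to the answer.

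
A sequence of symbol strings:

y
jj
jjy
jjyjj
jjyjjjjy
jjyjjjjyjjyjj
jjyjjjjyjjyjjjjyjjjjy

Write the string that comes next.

jjyjjjjyjjyjjjjyjjjjyjjyjjjjyjjyjj

From term 3 onward, concatenate the last term with the second-to-last: jj·y = jjy, jjy·jj = jjyjj, …
Continuing: jjyjjjjyjjyjjjjyjjjjy · jjyjjjjyjjyjj gives term 8.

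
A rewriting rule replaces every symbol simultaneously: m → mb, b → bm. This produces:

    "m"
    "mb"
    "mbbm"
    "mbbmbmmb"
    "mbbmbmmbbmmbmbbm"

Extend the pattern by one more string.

Rewriting the 16 symbols of mbbmbmmbbmmbmbbm one by one yields mb bm bm mb bm mb mb bm bm mb mb bm mb bm bm mb; concatenated:

mbbmbmmbbmmbmbbmbmmbmbbmmbbmbmmb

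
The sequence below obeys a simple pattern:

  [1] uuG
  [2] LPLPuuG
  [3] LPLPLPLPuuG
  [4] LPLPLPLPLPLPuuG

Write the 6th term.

LPLPLPLPLPLPLPLPLPLPuuG

The strings grow by a fixed prefix LPLP each time.
From LPLPLPLPLPLPuuG, 2 further steps: LPLPLPLPLPLPuuG → LPLPLPLPLPLPLPLPuuG → (answer).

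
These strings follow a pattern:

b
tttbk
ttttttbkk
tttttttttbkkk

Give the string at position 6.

tttttttttttttttbkkkkk

s(k+1) = ttt·s(k)·k, so each term gains ttt as a prefix and k as a suffix.
From tttttttttbkkk, 2 further steps: tttttttttbkkk → ttttttttttttbkkkk → (answer).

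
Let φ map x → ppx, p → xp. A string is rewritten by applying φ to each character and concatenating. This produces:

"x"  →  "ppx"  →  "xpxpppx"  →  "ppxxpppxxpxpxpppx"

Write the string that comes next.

xpxpppxppxxpxpxpppxppxxpppxxpppxxpxpxpppx

Replace each of the 17 characters of ppxxpppxxpxpxpppx in place — xp xp ppx ppx xp xp xp ppx ppx xp ppx xp ppx xp xp xp ppx — and concatenate.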